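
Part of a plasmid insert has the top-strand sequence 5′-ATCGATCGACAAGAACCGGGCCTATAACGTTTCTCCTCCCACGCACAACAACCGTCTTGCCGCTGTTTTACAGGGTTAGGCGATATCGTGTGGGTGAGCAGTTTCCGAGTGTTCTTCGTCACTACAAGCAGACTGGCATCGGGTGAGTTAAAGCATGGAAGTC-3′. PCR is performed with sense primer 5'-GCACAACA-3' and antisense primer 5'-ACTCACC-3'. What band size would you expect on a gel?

106 bp

Scanning the template, GCACAACA occurs at positions 43–50; this primer anneals to the bottom strand there with its 3' end pointing downstream.
The reverse primer's reverse complement is GGTGAGT, which matches the template at positions 142–148.
Product length = (reverse-primer end) − (forward-primer start) + 1 = 148 − 43 + 1 = 106 bp.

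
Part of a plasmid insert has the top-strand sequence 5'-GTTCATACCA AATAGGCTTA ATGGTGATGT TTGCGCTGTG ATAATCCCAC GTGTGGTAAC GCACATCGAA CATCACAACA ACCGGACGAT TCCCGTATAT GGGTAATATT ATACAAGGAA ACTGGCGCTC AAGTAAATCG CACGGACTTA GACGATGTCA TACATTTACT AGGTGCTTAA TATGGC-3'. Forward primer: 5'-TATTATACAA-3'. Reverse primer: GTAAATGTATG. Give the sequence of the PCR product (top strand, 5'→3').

5'-TATTATACAAGGAAACTGGCGCTCAAGTAAATCGCACGGACTTAGACGATGTCATACATTTAC-3'

Scanning the template, TATTATACAA occurs at positions 107–116; this primer anneals to the bottom strand there with its 3' end pointing downstream.
Reverse complement of the reverse primer: CATACATTTAC. This occurs on the top strand at positions 159–169.
The product is the template from position 107 through 169 (63 bp).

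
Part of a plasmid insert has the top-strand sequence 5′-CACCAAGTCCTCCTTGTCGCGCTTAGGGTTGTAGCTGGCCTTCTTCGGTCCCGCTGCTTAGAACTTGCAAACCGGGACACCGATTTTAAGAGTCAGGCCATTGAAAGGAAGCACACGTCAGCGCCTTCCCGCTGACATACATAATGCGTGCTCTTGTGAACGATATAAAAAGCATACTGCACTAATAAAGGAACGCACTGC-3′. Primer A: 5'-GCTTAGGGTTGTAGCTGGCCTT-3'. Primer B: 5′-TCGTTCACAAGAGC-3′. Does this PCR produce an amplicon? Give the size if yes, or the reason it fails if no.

Yes — a 143 bp product.

Primer A (GCTTAGGGTTGTAGCTGGCCTT) matches the top strand at positions 21–42; it acts as a forward primer.
Primer B's reverse complement is GCTCTTGTGAACGA, matching the top strand at positions 150–163; it acts as a reverse primer.
The 3' ends face each other across positions 21–163, giving a 143 bp product.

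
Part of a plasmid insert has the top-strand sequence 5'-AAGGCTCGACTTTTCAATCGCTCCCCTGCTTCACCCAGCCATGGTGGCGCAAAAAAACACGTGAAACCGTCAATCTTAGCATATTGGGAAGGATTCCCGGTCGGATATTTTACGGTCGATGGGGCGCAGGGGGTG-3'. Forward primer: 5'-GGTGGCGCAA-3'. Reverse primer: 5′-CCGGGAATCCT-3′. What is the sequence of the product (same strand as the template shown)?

The forward primer matches the template at positions 43–52.
Taking the reverse complement of CCGGGAATCCT gives AGGATTCCCGG, found at positions 90–100 on the template; the primer anneals here to the top strand with its 3' end pointing upstream.
The product is the template from position 43 through 100 (58 bp).

5'-GGTGGCGCAAAAAAACACGTGAAACCGTCAATCTTAGCATATTGGGAAGGATTCCCGG-3'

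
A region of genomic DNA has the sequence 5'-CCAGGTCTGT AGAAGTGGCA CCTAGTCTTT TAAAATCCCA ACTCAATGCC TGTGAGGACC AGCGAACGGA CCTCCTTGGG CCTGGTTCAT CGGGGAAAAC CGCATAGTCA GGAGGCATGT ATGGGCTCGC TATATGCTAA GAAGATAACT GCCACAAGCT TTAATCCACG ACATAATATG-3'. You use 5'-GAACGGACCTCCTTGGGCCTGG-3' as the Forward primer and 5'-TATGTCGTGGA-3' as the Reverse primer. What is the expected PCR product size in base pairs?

The forward primer matches the template at positions 64–85.
Taking the reverse complement of TATGTCGTGGA gives TCCACGACATA, found at positions 165–175 on the template; the primer anneals here to the top strand with its 3' end pointing upstream.
Amplicon spans positions 64–175: 112 bp.

112 bp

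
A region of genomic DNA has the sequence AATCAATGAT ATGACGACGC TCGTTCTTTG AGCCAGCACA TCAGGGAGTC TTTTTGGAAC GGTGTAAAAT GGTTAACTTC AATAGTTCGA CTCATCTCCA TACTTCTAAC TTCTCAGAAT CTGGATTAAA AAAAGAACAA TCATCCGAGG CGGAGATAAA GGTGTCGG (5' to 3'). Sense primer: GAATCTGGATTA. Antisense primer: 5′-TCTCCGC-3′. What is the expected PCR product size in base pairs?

Forward primer GAATCTGGATTA is found on the top strand at positions 117–128.
Reverse complement of the reverse primer: GCGGAGA. This occurs on the top strand at positions 150–156.
Product length = (reverse-primer end) − (forward-primer start) + 1 = 156 − 117 + 1 = 40 bp.

40 bp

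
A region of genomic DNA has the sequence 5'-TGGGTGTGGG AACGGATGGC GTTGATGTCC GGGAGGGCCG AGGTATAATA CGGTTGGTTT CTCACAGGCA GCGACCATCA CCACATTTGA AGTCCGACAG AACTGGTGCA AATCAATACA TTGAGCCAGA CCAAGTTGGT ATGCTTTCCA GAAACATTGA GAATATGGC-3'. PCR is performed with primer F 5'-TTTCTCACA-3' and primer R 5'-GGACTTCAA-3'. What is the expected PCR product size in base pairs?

38 bp

Forward primer TTTCTCACA is found on the top strand at positions 58–66.
Taking the reverse complement of GGACTTCAA gives TTGAAGTCC, found at positions 87–95 on the template; the primer anneals here to the top strand with its 3' end pointing upstream.
The product runs from position 58 to position 95, so its length is 95 − 58 + 1 = 38 bp.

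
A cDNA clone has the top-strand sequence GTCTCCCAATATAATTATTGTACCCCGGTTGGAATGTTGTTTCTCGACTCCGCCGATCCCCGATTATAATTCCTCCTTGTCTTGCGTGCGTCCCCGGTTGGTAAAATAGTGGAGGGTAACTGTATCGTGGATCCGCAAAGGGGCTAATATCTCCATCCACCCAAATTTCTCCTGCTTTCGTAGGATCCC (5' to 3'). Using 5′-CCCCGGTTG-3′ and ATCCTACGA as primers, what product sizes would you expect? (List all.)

The forward primer CCCCGGTTG matches the top strand at positions 23–31, 92–100.
The reverse primer's reverse complement is TCGTAGGAT, matching at positions 178–186.
Each forward site pairs with the reverse site to give a product ending at position 186: sizes 164, 95 bp.

164 bp, 95 bp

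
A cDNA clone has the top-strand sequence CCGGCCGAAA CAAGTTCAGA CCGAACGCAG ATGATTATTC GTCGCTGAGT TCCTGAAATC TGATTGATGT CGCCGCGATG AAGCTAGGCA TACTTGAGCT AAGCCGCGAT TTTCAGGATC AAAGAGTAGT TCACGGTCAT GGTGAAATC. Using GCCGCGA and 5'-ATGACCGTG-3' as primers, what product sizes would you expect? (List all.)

The forward primer GCCGCGA matches the top strand at positions 72–78, 103–109.
The reverse primer's reverse complement is CACGGTCAT, matching at positions 132–140.
Each forward site pairs with the reverse site to give a product ending at position 140: sizes 69, 38 bp.

69 bp, 38 bp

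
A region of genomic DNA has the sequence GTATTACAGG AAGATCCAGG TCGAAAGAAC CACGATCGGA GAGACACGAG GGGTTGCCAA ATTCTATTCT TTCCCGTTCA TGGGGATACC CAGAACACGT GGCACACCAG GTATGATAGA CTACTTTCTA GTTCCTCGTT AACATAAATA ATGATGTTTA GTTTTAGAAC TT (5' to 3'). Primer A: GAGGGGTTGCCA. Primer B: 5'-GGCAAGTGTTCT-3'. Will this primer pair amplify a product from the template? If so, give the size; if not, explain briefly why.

No product — primer B has no binding site in the template.

Primer B (GGCAAGTGTTCT) does not match the top strand, and its reverse complement AGAACACTTGCC does not match either.
With no annealing site for primer B, no amplification occurs.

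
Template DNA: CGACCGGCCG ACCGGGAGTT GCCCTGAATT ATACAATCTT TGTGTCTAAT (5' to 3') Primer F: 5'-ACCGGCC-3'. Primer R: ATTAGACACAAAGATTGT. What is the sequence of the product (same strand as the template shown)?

Scanning the template, ACCGGCC occurs at positions 3–9; this primer anneals to the bottom strand there with its 3' end pointing downstream.
The reverse primer's reverse complement is ACAATCTTTGTGTCTAAT, which matches the template at positions 33–50.
The product is the template from position 3 through 50 (48 bp).

5'-ACCGGCCGACCGGGAGTTGCCCTGAATTATACAATCTTTGTGTCTAAT-3'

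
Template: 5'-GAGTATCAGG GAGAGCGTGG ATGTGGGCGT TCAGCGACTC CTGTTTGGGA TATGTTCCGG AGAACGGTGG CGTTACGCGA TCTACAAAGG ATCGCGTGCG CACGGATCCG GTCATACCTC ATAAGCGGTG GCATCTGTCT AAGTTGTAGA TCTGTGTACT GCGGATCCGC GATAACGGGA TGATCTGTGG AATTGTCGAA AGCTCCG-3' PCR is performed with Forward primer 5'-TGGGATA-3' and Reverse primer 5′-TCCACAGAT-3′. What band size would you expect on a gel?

146 bp

The forward primer matches the template at positions 46–52.
Taking the reverse complement of TCCACAGAT gives ATCTGTGGA, found at positions 183–191 on the template; the primer anneals here to the top strand with its 3' end pointing upstream.
Amplicon spans positions 46–191: 146 bp.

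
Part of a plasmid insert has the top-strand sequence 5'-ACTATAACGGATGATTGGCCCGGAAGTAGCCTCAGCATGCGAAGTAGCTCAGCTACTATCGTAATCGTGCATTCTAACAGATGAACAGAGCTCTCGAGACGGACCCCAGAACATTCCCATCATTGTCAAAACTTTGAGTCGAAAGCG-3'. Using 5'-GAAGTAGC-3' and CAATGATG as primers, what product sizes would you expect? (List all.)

103 bp, 85 bp

The forward primer GAAGTAGC matches the top strand at positions 23–30, 41–48.
The reverse primer's reverse complement is CATCATTG, matching at positions 118–125.
Each forward site pairs with the reverse site to give a product ending at position 125: sizes 103, 85 bp.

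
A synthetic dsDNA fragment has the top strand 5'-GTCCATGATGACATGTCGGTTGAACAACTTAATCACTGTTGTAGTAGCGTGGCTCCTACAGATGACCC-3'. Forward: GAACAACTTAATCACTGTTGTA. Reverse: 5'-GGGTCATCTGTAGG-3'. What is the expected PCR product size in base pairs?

47 bp

Scanning the template, GAACAACTTAATCACTGTTGTA occurs at positions 22–43; this primer anneals to the bottom strand there with its 3' end pointing downstream.
The reverse primer's reverse complement is CCTACAGATGACCC, which matches the template at positions 55–68.
The product runs from position 22 to position 68, so its length is 68 − 22 + 1 = 47 bp.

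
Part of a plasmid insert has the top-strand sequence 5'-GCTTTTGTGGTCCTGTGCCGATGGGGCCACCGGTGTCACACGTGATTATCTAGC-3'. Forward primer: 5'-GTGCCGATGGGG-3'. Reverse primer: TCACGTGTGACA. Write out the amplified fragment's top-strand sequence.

5'-GTGCCGATGGGGCCACCGGTGTCACACGTGA-3'

The forward primer matches the template at positions 15–26.
The reverse primer's reverse complement is TGTCACACGTGA, which matches the template at positions 34–45.
The product is the template from position 15 through 45 (31 bp).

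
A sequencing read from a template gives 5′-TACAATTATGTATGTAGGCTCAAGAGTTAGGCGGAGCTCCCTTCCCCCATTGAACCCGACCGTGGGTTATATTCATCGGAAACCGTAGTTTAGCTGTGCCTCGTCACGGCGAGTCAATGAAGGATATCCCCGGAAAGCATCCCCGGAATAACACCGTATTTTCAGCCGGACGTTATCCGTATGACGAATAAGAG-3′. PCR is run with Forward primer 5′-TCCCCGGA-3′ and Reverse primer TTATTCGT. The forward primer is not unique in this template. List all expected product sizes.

65 bp, 52 bp

The forward primer TCCCCGGA matches the top strand at positions 127–134, 140–147.
The reverse primer's reverse complement is ACGAATAA, matching at positions 184–191.
Each forward site pairs with the reverse site to give a product ending at position 191: sizes 65, 52 bp.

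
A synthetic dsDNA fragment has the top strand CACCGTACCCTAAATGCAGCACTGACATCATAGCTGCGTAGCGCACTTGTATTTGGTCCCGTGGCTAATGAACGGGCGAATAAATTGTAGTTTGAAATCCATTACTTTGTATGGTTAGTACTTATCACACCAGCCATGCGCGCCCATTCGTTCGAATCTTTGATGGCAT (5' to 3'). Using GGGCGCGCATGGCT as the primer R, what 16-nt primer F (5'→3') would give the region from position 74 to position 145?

The reverse primer's reverse complement AGCCATGCGCGCCC matches the template at positions 132–145; the product starts at position 74.
The forward primer is identical to the top strand over positions 74–89: GGGCGAATAAATTGTA.

5'-GGGCGAATAAATTGTA-3'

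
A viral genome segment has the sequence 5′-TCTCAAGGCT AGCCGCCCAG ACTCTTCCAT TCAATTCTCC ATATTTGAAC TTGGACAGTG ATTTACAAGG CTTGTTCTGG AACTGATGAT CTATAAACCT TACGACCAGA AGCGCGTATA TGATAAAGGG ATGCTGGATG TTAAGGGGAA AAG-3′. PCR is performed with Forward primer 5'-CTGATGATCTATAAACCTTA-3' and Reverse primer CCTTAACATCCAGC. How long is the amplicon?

64 bp

Scanning the template, CTGATGATCTATAAACCTTA occurs at positions 83–102; this primer anneals to the bottom strand there with its 3' end pointing downstream.
The reverse primer's reverse complement is GCTGGATGTTAAGG, which matches the template at positions 133–146.
The product runs from position 83 to position 146, so its length is 146 − 83 + 1 = 64 bp.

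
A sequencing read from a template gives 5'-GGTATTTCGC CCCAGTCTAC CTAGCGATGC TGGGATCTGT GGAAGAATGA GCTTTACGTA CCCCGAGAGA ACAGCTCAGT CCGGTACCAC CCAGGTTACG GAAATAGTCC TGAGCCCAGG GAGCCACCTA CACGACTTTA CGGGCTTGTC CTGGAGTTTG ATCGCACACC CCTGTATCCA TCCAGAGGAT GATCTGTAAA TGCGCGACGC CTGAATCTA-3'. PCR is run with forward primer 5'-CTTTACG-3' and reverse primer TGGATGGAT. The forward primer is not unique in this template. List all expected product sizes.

133 bp, 49 bp

The forward primer CTTTACG matches the top strand at positions 52–58, 136–142.
The reverse primer's reverse complement is ATCCATCCA, matching at positions 176–184.
Each forward site pairs with the reverse site to give a product ending at position 184: sizes 133, 49 bp.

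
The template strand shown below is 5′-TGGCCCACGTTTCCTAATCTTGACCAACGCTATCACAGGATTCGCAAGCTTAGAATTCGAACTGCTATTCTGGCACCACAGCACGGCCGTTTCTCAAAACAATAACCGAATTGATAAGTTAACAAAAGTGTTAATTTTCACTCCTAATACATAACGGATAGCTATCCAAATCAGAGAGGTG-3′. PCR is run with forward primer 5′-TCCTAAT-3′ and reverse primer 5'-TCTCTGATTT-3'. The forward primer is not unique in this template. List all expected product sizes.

The forward primer TCCTAAT matches the top strand at positions 12–18, 142–148.
The reverse primer's reverse complement is AAATCAGAGA, matching at positions 168–177.
Each forward site pairs with the reverse site to give a product ending at position 177: sizes 166, 36 bp.

166 bp, 36 bp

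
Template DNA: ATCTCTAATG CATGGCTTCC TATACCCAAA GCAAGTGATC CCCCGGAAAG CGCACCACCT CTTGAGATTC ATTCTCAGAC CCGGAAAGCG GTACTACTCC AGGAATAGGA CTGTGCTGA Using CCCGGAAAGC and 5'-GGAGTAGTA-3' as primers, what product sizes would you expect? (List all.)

59 bp, 21 bp

The forward primer CCCGGAAAGC matches the top strand at positions 42–51, 80–89.
The reverse primer's reverse complement is TACTACTCC, matching at positions 92–100.
Each forward site pairs with the reverse site to give a product ending at position 100: sizes 59, 21 bp.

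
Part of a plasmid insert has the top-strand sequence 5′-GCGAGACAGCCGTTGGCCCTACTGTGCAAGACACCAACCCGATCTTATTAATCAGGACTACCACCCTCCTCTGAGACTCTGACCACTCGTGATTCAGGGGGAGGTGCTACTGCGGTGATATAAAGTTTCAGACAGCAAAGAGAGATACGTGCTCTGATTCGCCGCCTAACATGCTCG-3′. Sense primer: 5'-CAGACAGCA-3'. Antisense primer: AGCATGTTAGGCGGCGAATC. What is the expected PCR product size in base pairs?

Forward primer CAGACAGCA is found on the top strand at positions 129–137.
The reverse primer's reverse complement is GATTCGCCGCCTAACATGCT, which matches the template at positions 156–175.
Amplicon spans positions 129–175: 47 bp.

47 bp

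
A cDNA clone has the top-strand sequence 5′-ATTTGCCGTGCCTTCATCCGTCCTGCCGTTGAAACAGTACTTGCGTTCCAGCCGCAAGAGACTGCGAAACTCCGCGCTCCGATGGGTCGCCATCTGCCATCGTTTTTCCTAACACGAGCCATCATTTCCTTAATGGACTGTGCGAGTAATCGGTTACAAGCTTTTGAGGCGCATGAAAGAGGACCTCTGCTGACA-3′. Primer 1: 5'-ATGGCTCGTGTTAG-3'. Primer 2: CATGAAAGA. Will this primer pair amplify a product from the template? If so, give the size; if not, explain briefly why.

Primer 1 (ATGGCTCGTGTTAG) has reverse complement CTAACACGAGCCAT, which matches the top strand at positions 109–122; primer 1 anneals to the top strand there with its 3' end pointing upstream toward position 109.
Primer 2 (CATGAAAGA) matches the top strand directly at positions 172–180; it anneals to the bottom strand with its 3' end pointing downstream toward position 180.
The 3' ends diverge (primer 1 extends toward position 1, primer 2 toward position 195), so the primers never converge on a shared product.

No product — the primers' 3' ends point away from each other.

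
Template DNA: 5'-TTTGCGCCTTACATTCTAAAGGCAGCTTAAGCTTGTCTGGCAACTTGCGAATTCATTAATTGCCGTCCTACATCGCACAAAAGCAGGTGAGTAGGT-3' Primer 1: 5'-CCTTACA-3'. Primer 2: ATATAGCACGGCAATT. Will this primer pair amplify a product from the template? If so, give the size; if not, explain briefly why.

No product — primer 2 has no binding site in the template.

Primer 2 (ATATAGCACGGCAATT) does not match the top strand, and its reverse complement AATTGCCGTGCTATAT does not match either.
With no annealing site for primer 2, no amplification occurs.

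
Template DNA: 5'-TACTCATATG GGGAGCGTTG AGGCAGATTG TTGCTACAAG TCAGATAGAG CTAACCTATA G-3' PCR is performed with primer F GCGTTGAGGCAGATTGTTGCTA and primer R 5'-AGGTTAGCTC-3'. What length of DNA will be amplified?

Forward primer GCGTTGAGGCAGATTGTTGCTA is found on the top strand at positions 15–36.
Taking the reverse complement of AGGTTAGCTC gives GAGCTAACCT, found at positions 48–57 on the template; the primer anneals here to the top strand with its 3' end pointing upstream.
The product runs from position 15 to position 57, so its length is 57 − 15 + 1 = 43 bp.

43 bp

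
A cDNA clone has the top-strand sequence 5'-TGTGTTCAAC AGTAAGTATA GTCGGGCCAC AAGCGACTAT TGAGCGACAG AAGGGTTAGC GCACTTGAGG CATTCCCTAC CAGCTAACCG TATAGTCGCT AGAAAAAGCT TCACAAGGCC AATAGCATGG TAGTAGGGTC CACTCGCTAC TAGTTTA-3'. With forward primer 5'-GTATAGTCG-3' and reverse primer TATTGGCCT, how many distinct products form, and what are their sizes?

The forward primer GTATAGTCG matches the top strand at positions 16–24, 90–98.
The reverse primer's reverse complement is AGGCCAATA, matching at positions 116–124.
Each forward site pairs with the reverse site to give a product ending at position 124: sizes 109, 35 bp.

Two products: 109 bp, 35 bp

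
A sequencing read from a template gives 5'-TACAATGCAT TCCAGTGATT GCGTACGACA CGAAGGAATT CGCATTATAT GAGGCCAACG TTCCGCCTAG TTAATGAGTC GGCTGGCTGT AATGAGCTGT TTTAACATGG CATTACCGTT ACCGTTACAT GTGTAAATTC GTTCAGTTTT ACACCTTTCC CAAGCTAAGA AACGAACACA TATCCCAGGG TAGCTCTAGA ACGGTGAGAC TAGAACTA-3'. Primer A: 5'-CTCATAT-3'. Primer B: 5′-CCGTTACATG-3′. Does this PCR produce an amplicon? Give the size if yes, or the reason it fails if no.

Primer A (CTCATAT) has reverse complement ATATGAG, which matches the top strand at positions 47–53; primer A anneals to the top strand there with its 3' end pointing upstream toward position 47.
Primer B (CCGTTACATG) matches the top strand directly at positions 122–131; it anneals to the bottom strand with its 3' end pointing downstream toward position 131.
The 3' ends diverge (primer A extends toward position 1, primer B toward position 218), so the primers never converge on a shared product.

No product — the primers' 3' ends point away from each other.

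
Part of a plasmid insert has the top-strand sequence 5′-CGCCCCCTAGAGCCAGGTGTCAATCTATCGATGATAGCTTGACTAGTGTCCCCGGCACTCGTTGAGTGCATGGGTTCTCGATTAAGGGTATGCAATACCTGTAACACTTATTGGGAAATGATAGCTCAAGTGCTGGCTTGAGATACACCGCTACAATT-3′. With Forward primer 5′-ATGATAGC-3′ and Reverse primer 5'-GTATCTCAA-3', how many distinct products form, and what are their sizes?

The forward primer ATGATAGC matches the top strand at positions 31–38, 118–125.
The reverse primer's reverse complement is TTGAGATAC, matching at positions 138–146.
Each forward site pairs with the reverse site to give a product ending at position 146: sizes 116, 29 bp.

Two products: 116 bp, 29 bp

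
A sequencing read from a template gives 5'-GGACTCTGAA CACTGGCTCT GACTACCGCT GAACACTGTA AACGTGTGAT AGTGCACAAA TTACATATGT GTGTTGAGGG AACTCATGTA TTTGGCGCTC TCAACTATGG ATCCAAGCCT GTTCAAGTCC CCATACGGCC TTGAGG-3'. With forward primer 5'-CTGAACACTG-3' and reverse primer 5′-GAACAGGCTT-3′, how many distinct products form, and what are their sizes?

Two products: 119 bp, 96 bp

The forward primer CTGAACACTG matches the top strand at positions 6–15, 29–38.
The reverse primer's reverse complement is AAGCCTGTTC, matching at positions 115–124.
Each forward site pairs with the reverse site to give a product ending at position 124: sizes 119, 96 bp.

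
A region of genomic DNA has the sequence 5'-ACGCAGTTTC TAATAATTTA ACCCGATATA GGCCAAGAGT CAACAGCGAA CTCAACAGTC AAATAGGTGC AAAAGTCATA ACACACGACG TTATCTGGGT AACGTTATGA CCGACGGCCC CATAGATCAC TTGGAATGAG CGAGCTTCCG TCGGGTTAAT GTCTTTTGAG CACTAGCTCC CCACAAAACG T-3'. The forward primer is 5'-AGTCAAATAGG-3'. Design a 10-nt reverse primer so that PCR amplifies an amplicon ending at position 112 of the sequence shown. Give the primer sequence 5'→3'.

5'-GGTCATAACG-3'

The forward primer binds at positions 57–67; the product's 3' end on the top strand is position 112.
The reverse primer anneals to the top strand over positions 103–112, i.e. to CGTTATGACC.
Its sequence written 5'→3' is the reverse complement: GGTCATAACG.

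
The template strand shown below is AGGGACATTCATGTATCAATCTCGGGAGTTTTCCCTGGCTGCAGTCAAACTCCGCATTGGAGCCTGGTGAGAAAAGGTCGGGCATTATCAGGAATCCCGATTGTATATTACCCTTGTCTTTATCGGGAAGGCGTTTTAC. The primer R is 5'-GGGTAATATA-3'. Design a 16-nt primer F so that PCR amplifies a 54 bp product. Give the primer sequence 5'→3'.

5'-GAGCCTGGTGAGAAAA-3'

The reverse primer's reverse complement TATATTACCC matches the template at positions 104–113, so the product ends at position 113.
A 54 bp product then starts at position 113 − 54 + 1 = 60.
The forward primer is identical to the top strand there: GAGCCTGGTGAGAAAA.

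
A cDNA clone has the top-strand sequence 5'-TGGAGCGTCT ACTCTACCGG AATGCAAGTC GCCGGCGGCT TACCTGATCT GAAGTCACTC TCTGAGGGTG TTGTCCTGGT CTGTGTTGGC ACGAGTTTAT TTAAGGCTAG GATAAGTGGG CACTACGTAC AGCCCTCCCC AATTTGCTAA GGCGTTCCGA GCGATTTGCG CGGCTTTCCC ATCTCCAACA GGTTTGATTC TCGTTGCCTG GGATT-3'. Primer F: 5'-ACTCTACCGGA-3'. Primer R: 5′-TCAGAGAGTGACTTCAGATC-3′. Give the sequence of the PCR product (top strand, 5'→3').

The forward primer matches the template at positions 11–21.
Taking the reverse complement of TCAGAGAGTGACTTCAGATC gives GATCTGAAGTCACTCTCTGA, found at positions 46–65 on the template; the primer anneals here to the top strand with its 3' end pointing upstream.
The product is the template from position 11 through 65 (55 bp).

5'-ACTCTACCGGAATGCAAGTCGCCGGCGGCTTACCTGATCTGAAGTCACTCTCTGA-3'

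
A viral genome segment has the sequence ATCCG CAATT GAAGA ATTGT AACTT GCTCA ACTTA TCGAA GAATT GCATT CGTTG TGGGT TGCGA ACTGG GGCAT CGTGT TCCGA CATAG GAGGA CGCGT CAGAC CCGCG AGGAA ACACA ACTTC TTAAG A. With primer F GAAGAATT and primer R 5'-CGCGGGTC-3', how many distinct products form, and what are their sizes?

Two products: 100 bp, 73 bp

The forward primer GAAGAATT matches the top strand at positions 11–18, 38–45.
The reverse primer's reverse complement is GACCCGCG, matching at positions 103–110.
Each forward site pairs with the reverse site to give a product ending at position 110: sizes 100, 73 bp.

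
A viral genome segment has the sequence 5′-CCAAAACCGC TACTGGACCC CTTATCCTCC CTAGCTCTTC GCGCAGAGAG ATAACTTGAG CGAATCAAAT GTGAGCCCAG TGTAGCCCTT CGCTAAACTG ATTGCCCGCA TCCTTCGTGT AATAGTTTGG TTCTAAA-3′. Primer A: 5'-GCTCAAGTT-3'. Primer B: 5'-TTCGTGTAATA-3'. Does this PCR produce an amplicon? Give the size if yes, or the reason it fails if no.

Primer A (GCTCAAGTT) has reverse complement AACTTGAGC, which matches the top strand at positions 53–61; primer A anneals to the top strand there with its 3' end pointing upstream toward position 53.
Primer B (TTCGTGTAATA) matches the top strand directly at positions 114–124; it anneals to the bottom strand with its 3' end pointing downstream toward position 124.
The 3' ends diverge (primer A extends toward position 1, primer B toward position 137), so the primers never converge on a shared product.

No product — the primers' 3' ends point away from each other.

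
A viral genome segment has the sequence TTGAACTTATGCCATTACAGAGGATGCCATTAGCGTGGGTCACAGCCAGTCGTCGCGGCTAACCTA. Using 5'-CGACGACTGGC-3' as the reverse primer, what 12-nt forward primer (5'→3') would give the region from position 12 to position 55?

5'-CCATTACAGAGG-3'

The reverse primer's reverse complement GCCAGTCGTCG matches the template at positions 45–55; the product starts at position 12.
The forward primer is identical to the top strand over positions 12–23: CCATTACAGAGG.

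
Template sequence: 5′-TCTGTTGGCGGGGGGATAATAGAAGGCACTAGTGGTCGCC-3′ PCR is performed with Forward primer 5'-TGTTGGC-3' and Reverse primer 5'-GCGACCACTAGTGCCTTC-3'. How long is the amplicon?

37 bp

The forward primer matches the template at positions 3–9.
Taking the reverse complement of GCGACCACTAGTGCCTTC gives GAAGGCACTAGTGGTCGC, found at positions 22–39 on the template; the primer anneals here to the top strand with its 3' end pointing upstream.
Amplicon spans positions 3–39: 37 bp.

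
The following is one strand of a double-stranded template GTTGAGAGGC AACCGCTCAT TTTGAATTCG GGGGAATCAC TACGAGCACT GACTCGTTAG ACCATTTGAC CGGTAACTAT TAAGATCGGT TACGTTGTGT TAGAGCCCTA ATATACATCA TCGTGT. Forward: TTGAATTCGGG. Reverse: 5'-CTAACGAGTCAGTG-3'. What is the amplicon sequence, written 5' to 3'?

Forward primer TTGAATTCGGG is found on the top strand at positions 22–32.
Taking the reverse complement of CTAACGAGTCAGTG gives CACTGACTCGTTAG, found at positions 47–60 on the template; the primer anneals here to the top strand with its 3' end pointing upstream.
The product is the template from position 22 through 60 (39 bp).

5'-TTGAATTCGGGGGAATCACTACGAGCACTGACTCGTTAG-3'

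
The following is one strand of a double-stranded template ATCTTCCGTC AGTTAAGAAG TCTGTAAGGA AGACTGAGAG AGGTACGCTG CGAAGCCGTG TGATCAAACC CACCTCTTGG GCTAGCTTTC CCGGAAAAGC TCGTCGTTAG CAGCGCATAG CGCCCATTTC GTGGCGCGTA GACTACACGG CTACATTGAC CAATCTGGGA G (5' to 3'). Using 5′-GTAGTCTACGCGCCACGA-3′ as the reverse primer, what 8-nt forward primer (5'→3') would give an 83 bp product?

The reverse primer's reverse complement TCGTGGCGCGTAGACTAC matches the template at positions 129–146, so the product ends at position 146.
An 83 bp product then starts at position 146 − 83 + 1 = 64.
The forward primer is identical to the top strand there: TCAAACCC.

5'-TCAAACCC-3'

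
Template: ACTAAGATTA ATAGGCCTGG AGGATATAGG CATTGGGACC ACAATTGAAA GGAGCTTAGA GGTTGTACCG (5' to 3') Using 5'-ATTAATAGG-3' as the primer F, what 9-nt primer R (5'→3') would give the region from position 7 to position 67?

5'-TACAACCTC-3'

The product's 3' end on the top strand is position 67.
The reverse primer anneals to the top strand over positions 59–67, i.e. to GAGGTTGTA.
Its sequence written 5'→3' is the reverse complement: TACAACCTC.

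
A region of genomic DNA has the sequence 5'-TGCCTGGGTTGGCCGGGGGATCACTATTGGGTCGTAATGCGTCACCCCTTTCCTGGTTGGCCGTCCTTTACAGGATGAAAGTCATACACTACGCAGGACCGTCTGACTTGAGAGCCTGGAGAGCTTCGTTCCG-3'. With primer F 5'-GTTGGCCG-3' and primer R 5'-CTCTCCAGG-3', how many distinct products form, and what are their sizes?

The forward primer GTTGGCCG matches the top strand at positions 8–15, 56–63.
The reverse primer's reverse complement is CCTGGAGAG, matching at positions 115–123.
Each forward site pairs with the reverse site to give a product ending at position 123: sizes 116, 68 bp.

Two products: 116 bp, 68 bp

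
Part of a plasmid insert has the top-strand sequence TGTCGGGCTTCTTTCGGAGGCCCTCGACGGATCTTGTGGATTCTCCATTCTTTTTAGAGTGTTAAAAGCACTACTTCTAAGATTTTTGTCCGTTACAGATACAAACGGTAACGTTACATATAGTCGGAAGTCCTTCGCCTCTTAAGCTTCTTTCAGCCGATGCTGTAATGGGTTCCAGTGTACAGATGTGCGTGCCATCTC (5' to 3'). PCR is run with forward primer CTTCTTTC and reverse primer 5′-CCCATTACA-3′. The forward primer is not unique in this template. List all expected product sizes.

165 bp, 26 bp

The forward primer CTTCTTTC matches the top strand at positions 8–15, 147–154.
The reverse primer's reverse complement is TGTAATGGG, matching at positions 164–172.
Each forward site pairs with the reverse site to give a product ending at position 172: sizes 165, 26 bp.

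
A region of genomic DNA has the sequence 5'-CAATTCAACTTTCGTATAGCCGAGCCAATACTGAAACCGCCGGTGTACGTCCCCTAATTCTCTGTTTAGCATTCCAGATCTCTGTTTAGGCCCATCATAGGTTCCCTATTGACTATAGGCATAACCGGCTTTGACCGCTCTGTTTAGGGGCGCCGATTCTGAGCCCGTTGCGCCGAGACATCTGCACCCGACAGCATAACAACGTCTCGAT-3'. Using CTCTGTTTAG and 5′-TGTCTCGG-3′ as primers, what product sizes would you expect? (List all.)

121 bp, 101 bp, 43 bp

The forward primer CTCTGTTTAG matches the top strand at positions 60–69, 80–89, 138–147.
The reverse primer's reverse complement is CCGAGACA, matching at positions 173–180.
Each forward site pairs with the reverse site to give a product ending at position 180: sizes 121, 101, 43 bp.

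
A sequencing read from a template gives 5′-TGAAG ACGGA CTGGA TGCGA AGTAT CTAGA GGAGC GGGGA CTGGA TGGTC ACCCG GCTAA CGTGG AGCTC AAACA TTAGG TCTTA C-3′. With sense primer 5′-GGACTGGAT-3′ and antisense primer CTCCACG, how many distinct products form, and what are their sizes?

The forward primer GGACTGGAT matches the top strand at positions 8–16, 38–46.
The reverse primer's reverse complement is CGTGGAG, matching at positions 61–67.
Each forward site pairs with the reverse site to give a product ending at position 67: sizes 60, 30 bp.

Two products: 60 bp, 30 bp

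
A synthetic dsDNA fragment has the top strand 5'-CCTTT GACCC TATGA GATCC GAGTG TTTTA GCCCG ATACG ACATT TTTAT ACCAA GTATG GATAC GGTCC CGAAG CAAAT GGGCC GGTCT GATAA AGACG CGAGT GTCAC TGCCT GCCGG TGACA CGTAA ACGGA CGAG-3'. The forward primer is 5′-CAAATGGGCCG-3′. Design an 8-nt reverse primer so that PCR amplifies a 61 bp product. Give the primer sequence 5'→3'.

The forward primer binds at positions 76–86, so a 61 bp product ends at position 76 + 61 − 1 = 136.
The reverse primer anneals to the top strand over positions 129–136, i.e. to AAACGGAC.
Its sequence written 5'→3' is the reverse complement: GTCCGTTT.

5'-GTCCGTTT-3'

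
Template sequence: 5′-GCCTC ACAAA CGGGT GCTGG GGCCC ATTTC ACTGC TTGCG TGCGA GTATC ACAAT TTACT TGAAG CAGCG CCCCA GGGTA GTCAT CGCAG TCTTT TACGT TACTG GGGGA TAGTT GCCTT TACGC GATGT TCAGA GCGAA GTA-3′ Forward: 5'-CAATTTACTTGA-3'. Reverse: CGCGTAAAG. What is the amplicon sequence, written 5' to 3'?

5'-CAATTTACTTGAAGCAGCGCCCCAGGGTAGTCATCGCAGTCTTTTACGTTACTGGGGGATAGTTGCCTTTACGCG-3'

Forward primer CAATTTACTTGA is found on the top strand at positions 52–63.
Taking the reverse complement of CGCGTAAAG gives CTTTACGCG, found at positions 118–126 on the template; the primer anneals here to the top strand with its 3' end pointing upstream.
The product is the template from position 52 through 126 (75 bp).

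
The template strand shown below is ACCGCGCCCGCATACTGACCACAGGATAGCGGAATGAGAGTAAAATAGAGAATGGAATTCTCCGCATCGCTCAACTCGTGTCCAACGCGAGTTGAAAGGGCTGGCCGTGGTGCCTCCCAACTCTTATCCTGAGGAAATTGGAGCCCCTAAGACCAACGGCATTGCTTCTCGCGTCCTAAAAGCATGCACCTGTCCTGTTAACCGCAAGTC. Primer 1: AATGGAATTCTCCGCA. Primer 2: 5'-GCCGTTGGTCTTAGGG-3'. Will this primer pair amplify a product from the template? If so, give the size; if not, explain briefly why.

Yes — a 110 bp product.

Primer 1 (AATGGAATTCTCCGCA) matches the top strand at positions 51–66; it acts as a forward primer.
Primer 2's reverse complement is CCCTAAGACCAACGGC, matching the top strand at positions 145–160; it acts as a reverse primer.
The 3' ends face each other across positions 51–160, giving a 110 bp product.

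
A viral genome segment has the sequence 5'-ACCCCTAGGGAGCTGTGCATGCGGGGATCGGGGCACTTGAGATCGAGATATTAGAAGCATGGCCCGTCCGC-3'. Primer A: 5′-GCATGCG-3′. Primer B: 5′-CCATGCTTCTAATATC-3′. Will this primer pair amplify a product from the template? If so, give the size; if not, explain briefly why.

Primer A (GCATGCG) matches the top strand at positions 17–23; it acts as a forward primer.
Primer B's reverse complement is GATATTAGAAGCATGG, matching the top strand at positions 47–62; it acts as a reverse primer.
The 3' ends face each other across positions 17–62, giving a 46 bp product.

Yes — a 46 bp product.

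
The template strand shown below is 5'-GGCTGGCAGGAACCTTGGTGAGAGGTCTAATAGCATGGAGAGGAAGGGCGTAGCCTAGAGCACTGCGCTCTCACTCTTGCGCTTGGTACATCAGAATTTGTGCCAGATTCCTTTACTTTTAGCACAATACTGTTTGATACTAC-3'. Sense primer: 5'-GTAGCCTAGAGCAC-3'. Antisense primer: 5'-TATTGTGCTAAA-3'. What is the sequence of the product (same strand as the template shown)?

5'-GTAGCCTAGAGCACTGCGCTCTCACTCTTGCGCTTGGTACATCAGAATTTGTGCCAGATTCCTTTACTTTTAGCACAATA-3'

The forward primer matches the template at positions 50–63.
Reverse complement of the reverse primer: TTTAGCACAATA. This occurs on the top strand at positions 118–129.
The product is the template from position 50 through 129 (80 bp).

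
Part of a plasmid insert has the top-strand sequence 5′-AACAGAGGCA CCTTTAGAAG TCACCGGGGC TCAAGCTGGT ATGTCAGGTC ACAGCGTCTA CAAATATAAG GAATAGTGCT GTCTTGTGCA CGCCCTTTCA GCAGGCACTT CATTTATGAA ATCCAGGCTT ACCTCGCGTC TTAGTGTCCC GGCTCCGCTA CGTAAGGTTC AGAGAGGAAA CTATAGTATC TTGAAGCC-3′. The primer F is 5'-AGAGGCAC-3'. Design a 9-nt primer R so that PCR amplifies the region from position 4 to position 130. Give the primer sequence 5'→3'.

5'-AAGCCTGGA-3'

The product's 3' end on the top strand is position 130.
The reverse primer anneals to the top strand over positions 122–130, i.e. to TCCAGGCTT.
Its sequence written 5'→3' is the reverse complement: AAGCCTGGA.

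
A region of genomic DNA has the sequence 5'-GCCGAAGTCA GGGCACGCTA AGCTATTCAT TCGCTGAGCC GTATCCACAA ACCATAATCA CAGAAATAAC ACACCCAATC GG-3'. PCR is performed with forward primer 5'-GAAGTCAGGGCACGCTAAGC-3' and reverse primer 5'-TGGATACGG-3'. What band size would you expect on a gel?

Scanning the template, GAAGTCAGGGCACGCTAAGC occurs at positions 4–23; this primer anneals to the bottom strand there with its 3' end pointing downstream.
The reverse primer's reverse complement is CCGTATCCA, which matches the template at positions 39–47.
Product length = (reverse-primer end) − (forward-primer start) + 1 = 47 − 4 + 1 = 44 bp.

44 bp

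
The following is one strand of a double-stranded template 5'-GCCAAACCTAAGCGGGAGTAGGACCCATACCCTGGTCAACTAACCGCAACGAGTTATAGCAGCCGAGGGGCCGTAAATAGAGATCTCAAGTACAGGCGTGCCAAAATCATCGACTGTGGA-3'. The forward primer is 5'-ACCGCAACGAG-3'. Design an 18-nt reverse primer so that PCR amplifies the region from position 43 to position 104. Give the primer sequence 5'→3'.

The product's 3' end on the top strand is position 104.
The reverse primer anneals to the top strand over positions 87–104, i.e. to CAAGTACAGGCGTGCCAA.
Its sequence written 5'→3' is the reverse complement: TTGGCACGCCTGTACTTG.

5'-TTGGCACGCCTGTACTTG-3'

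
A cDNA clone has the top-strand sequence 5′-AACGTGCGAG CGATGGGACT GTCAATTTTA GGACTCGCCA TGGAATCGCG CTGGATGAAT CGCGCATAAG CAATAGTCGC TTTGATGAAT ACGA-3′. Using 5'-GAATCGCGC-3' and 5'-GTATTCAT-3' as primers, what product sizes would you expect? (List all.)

50 bp, 36 bp

The forward primer GAATCGCGC matches the top strand at positions 43–51, 57–65.
The reverse primer's reverse complement is ATGAATAC, matching at positions 85–92.
Each forward site pairs with the reverse site to give a product ending at position 92: sizes 50, 36 bp.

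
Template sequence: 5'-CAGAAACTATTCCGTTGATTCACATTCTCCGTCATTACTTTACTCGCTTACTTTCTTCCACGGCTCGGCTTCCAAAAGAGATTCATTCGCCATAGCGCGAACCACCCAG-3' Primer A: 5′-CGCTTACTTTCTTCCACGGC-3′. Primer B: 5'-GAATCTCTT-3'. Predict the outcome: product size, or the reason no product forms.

Primer A (CGCTTACTTTCTTCCACGGC) matches the top strand at positions 45–64; it acts as a forward primer.
Primer B's reverse complement is AAGAGATTC, matching the top strand at positions 76–84; it acts as a reverse primer.
The 3' ends face each other across positions 45–84, giving a 40 bp product.

Yes — a 40 bp product.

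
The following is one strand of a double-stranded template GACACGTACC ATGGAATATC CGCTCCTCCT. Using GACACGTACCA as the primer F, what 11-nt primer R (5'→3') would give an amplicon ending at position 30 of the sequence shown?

5'-AGGAGGAGCGG-3'

The forward primer binds at positions 1–11; the product's 3' end on the top strand is position 30.
The reverse primer anneals to the top strand over positions 20–30, i.e. to CCGCTCCTCCT.
Its sequence written 5'→3' is the reverse complement: AGGAGGAGCGG.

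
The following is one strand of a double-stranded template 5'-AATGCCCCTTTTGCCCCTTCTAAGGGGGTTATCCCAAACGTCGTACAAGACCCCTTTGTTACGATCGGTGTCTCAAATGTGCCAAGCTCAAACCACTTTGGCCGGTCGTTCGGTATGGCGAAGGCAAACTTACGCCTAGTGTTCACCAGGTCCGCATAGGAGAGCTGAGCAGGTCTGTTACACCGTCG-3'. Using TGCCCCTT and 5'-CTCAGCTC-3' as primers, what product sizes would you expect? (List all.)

The forward primer TGCCCCTT matches the top strand at positions 3–10, 12–19.
The reverse primer's reverse complement is GAGCTGAG, matching at positions 162–169.
Each forward site pairs with the reverse site to give a product ending at position 169: sizes 167, 158 bp.

167 bp, 158 bp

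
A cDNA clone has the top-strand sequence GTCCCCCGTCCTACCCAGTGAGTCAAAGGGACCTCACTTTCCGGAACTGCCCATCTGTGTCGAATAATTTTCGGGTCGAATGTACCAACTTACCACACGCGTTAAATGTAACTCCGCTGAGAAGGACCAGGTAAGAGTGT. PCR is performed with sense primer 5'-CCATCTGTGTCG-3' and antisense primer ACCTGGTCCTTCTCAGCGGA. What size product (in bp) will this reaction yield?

Forward primer CCATCTGTGTCG is found on the top strand at positions 51–62.
The reverse primer's reverse complement is TCCGCTGAGAAGGACCAGGT, which matches the template at positions 113–132.
Product length = (reverse-primer end) − (forward-primer start) + 1 = 132 − 51 + 1 = 82 bp.

82 bp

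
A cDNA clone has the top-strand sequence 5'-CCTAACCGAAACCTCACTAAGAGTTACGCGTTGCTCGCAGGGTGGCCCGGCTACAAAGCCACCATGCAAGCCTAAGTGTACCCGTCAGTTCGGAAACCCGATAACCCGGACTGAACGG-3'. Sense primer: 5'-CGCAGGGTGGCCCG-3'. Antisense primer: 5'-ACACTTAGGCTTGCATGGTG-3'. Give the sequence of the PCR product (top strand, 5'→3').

Forward primer CGCAGGGTGGCCCG is found on the top strand at positions 36–49.
The reverse primer's reverse complement is CACCATGCAAGCCTAAGTGT, which matches the template at positions 60–79.
The product is the template from position 36 through 79 (44 bp).

5'-CGCAGGGTGGCCCGGCTACAAAGCCACCATGCAAGCCTAAGTGT-3'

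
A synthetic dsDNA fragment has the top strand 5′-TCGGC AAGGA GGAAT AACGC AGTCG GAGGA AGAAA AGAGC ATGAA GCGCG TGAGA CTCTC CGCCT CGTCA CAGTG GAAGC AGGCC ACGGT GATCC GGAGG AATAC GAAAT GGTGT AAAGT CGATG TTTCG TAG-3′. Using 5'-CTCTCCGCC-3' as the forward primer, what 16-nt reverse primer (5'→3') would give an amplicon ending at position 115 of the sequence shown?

5'-ACACCATTTCGTATTC-3'

The forward primer binds at positions 56–64; the product's 3' end on the top strand is position 115.
The reverse primer anneals to the top strand over positions 100–115, i.e. to GAATACGAAATGGTGT.
Its sequence written 5'→3' is the reverse complement: ACACCATTTCGTATTC.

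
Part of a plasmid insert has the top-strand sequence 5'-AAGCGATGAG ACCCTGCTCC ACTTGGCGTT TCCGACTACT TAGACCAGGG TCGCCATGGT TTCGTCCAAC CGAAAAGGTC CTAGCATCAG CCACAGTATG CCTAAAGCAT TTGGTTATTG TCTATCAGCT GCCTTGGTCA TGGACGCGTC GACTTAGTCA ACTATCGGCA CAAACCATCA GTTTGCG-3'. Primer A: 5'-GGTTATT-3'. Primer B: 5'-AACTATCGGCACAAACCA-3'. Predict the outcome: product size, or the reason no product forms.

No product — both primers anneal to the same strand and extend in the same direction.

Primer A (GGTTATT) matches the top strand at positions 113–119 (3' end points downstream).
Primer B (AACTATCGGCACAAACCA) also matches the top strand directly, at positions 160–177 — its reverse complement TGGTTTGTGCCGATAGTT is not present.
Both primers anneal to the bottom strand with 3' ends pointing the same way, so neither can prime synthesis back toward the other.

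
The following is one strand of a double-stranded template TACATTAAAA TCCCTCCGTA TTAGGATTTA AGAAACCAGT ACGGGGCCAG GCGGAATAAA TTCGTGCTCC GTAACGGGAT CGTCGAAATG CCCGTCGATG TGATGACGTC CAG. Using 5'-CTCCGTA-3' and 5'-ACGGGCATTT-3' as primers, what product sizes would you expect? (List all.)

The forward primer CTCCGTA matches the top strand at positions 14–20, 67–73.
The reverse primer's reverse complement is AAATGCCCGT, matching at positions 86–95.
Each forward site pairs with the reverse site to give a product ending at position 95: sizes 82, 29 bp.

82 bp, 29 bp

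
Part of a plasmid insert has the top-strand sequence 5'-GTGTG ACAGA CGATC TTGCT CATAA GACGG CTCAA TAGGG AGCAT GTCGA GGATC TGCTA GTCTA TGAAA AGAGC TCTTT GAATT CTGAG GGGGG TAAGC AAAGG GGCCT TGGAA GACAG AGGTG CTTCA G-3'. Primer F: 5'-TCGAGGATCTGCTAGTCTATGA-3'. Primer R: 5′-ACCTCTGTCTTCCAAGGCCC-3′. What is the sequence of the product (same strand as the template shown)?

5'-TCGAGGATCTGCTAGTCTATGAAAAGAGCTCTTTGAATTCTGAGGGGGGTAAGCAAAGGGGCCTTGGAAGACAGAGGT-3'

Forward primer TCGAGGATCTGCTAGTCTATGA is found on the top strand at positions 47–68.
Taking the reverse complement of ACCTCTGTCTTCCAAGGCCC gives GGGCCTTGGAAGACAGAGGT, found at positions 105–124 on the template; the primer anneals here to the top strand with its 3' end pointing upstream.
The product is the template from position 47 through 124 (78 bp).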